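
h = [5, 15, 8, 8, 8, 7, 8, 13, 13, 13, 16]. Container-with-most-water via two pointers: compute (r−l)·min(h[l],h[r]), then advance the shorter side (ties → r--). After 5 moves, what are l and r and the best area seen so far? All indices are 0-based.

l=5, r=10, best area=135

l=0 r=10: min(5,16)*10=50 best=50 *, l++
l=1 r=10: min(15,16)*9=135 best=135 *, l++
l=2 r=10: min(8,16)*8=64 best=135, l++
l=3 r=10: min(8,16)*7=56 best=135, l++
l=4 r=10: min(8,16)*6=48 best=135, l++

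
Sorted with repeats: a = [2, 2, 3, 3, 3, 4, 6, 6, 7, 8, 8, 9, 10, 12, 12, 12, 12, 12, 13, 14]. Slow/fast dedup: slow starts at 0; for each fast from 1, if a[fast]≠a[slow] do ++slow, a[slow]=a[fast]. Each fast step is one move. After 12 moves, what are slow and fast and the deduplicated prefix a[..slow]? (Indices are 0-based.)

slow=0 fast=1: a[fast]=2=a[slow] dup, fast++
slow=0 fast=2: a[fast]=3≠a[slow]=2 write a[1]=3, slow++,fast++
slow=1 fast=3: a[fast]=3=a[slow] dup, fast++
slow=1 fast=4: a[fast]=3=a[slow] dup, fast++
slow=1 fast=5: a[fast]=4≠a[slow]=3 write a[2]=4, slow++,fast++
slow=2 fast=6: a[fast]=6≠a[slow]=4 write a[3]=6, slow++,fast++
slow=3 fast=7: a[fast]=6=a[slow] dup, fast++
slow=3 fast=8: a[fast]=7≠a[slow]=6 write a[4]=7, slow++,fast++
slow=4 fast=9: a[fast]=8≠a[slow]=7 write a[5]=8, slow++,fast++
slow=5 fast=10: a[fast]=8=a[slow] dup, fast++
slow=5 fast=11: a[fast]=9≠a[slow]=8 write a[6]=9, slow++,fast++
slow=6 fast=12: a[fast]=10≠a[slow]=9 write a[7]=10, slow++,fast++

slow=7, fast=13, prefix=[2, 3, 4, 6, 7, 8, 9, 10]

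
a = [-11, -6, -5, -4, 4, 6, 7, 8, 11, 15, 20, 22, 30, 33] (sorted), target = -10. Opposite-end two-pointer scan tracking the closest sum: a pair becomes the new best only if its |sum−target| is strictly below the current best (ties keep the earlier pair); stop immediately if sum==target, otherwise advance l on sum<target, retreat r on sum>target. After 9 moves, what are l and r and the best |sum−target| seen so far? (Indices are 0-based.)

[0,13] -11+33=22 d=32 * → r--
[0,12] -11+30=19 d=29 * → r--
[0,11] -11+22=11 d=21 * → r--
[0,10] -11+20=9 d=19 * → r--
[0,9] -11+15=4 d=14 * → r--
[0,8] -11+11=0 d=10 * → r--
[0,7] -11+8=-3 d=7 * → r--
[0,6] -11+7=-4 d=6 * → r--
[0,5] -11+6=-5 d=5 * → r--

l=0, r=4, best |Δ|=5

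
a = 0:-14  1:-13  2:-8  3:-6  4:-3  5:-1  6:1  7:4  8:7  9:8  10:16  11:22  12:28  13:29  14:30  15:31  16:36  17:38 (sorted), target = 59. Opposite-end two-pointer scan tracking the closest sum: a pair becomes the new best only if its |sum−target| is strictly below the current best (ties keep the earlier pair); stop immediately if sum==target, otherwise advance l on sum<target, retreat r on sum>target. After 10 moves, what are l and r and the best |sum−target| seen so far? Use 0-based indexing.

[0,17] -14+38=24 d=35 * → l++
[1,17] -13+38=25 d=34 * → l++
[2,17] -8+38=30 d=29 * → l++
[3,17] -6+38=32 d=27 * → l++
[4,17] -3+38=35 d=24 * → l++
[5,17] -1+38=37 d=22 * → l++
[6,17] 1+38=39 d=20 * → l++
[7,17] 4+38=42 d=17 * → l++
[8,17] 7+38=45 d=14 * → l++
[9,17] 8+38=46 d=13 * → l++

l=10, r=17, best |Δ|=13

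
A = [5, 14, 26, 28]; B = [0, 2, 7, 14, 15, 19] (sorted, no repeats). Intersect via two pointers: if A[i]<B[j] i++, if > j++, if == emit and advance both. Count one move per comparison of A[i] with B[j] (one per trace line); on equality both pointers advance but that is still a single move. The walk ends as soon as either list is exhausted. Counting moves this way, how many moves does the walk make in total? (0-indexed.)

7 moves

[i=0,j=0] 5>0 → j++
[i=0,j=1] 5>2 → j++
[i=0,j=2] 5<7 → i++
[i=1,j=2] 14>7 → j++
[i=1,j=3] 14==14 emit → i++,j++
[i=2,j=4] 26>15 → j++
[i=2,j=5] 26>19 → j++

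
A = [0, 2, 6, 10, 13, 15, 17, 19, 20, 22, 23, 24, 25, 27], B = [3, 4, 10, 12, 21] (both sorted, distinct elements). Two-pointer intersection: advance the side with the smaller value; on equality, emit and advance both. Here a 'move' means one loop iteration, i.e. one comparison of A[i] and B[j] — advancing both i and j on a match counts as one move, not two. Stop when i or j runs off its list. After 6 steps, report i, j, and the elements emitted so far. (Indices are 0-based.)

i=0 j=0: 0<3, i++
i=1 j=0: 2<3, i++
i=2 j=0: 6>3, j++
i=2 j=1: 6>4, j++
i=2 j=2: 6<10, i++
i=3 j=2: 10==10 emit, i++,j++

i=4, j=3, emitted=[10]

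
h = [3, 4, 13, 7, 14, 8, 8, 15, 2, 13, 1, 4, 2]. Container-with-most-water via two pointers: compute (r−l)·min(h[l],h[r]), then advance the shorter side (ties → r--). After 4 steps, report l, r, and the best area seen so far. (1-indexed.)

l=1 r=13: min(3,2)*12=24 best=24 *, r--
l=1 r=12: min(3,4)*11=33 best=33 *, l++
l=2 r=12: min(4,4)*10=40 best=40 *, r--
l=2 r=11: min(4,1)*9=9 best=40, r--

l=2, r=10, best area=40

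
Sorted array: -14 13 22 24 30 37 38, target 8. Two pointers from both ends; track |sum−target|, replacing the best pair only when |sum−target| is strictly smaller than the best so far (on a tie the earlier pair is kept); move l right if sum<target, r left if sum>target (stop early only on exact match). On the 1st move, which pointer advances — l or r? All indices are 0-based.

r

[0,6] -14+38=24 d=16 * → r--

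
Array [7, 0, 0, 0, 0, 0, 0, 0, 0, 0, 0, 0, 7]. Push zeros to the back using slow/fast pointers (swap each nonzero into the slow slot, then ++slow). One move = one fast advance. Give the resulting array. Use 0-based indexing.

[7, 7, 0, 0, 0, 0, 0, 0, 0, 0, 0, 0, 0]

slow=0 fast=0: a[fast]=7≠0 swap→a[0]=7, slow++,fast++
slow=1 fast=1: a[fast]=0, fast++
slow=1 fast=2: a[fast]=0, fast++
slow=1 fast=3: a[fast]=0, fast++
slow=1 fast=4: a[fast]=0, fast++
slow=1 fast=5: a[fast]=0, fast++
slow=1 fast=6: a[fast]=0, fast++
slow=1 fast=7: a[fast]=0, fast++
slow=1 fast=8: a[fast]=0, fast++
slow=1 fast=9: a[fast]=0, fast++
slow=1 fast=10: a[fast]=0, fast++
slow=1 fast=11: a[fast]=0, fast++
slow=1 fast=12: a[fast]=7≠0 swap→a[1]=7, slow++,fast++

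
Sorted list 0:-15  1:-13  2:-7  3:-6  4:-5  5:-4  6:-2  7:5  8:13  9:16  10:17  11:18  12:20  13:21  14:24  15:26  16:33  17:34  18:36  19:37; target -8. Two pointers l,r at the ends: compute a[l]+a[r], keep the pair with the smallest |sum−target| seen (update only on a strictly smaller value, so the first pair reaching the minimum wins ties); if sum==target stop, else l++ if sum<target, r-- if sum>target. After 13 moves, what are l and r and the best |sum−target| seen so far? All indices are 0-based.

[0,19] -15+37=22 d=30 * → r--
[0,18] -15+36=21 d=29 * → r--
[0,17] -15+34=19 d=27 * → r--
[0,16] -15+33=18 d=26 * → r--
[0,15] -15+26=11 d=19 * → r--
[0,14] -15+24=9 d=17 * → r--
[0,13] -15+21=6 d=14 * → r--
[0,12] -15+20=5 d=13 * → r--
[0,11] -15+18=3 d=11 * → r--
[0,10] -15+17=2 d=10 * → r--
[0,9] -15+16=1 d=9 * → r--
[0,8] -15+13=-2 d=6 * → r--
[0,7] -15+5=-10 d=2 * → l++

l=1, r=7, best |Δ|=2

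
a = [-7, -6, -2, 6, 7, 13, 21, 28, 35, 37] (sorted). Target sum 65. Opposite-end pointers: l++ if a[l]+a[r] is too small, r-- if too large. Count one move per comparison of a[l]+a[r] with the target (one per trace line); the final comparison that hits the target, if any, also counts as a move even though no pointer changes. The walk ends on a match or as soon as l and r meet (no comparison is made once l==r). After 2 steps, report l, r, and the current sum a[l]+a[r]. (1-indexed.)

l=1 r=10: -7+37=30 <65, l++
l=2 r=10: -6+37=31 <65, l++

l=3, r=10, sum=35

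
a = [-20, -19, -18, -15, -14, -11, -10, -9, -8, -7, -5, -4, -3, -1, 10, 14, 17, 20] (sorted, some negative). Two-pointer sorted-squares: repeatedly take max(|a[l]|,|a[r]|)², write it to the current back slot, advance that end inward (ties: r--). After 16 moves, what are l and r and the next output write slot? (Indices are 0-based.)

l=12, r=13, next write slot=1

[0,17] |-20|<=|20| out[17]=400 → r--
[0,16] |-20|>|17| out[16]=400 → l++
[1,16] |-19|>|17| out[15]=361 → l++
[2,16] |-18|>|17| out[14]=324 → l++
[3,16] |-15|<=|17| out[13]=289 → r--
[3,15] |-15|>|14| out[12]=225 → l++
[4,15] |-14|<=|14| out[11]=196 → r--
[4,14] |-14|>|10| out[10]=196 → l++
[5,14] |-11|>|10| out[9]=121 → l++
[6,14] |-10|<=|10| out[8]=100 → r--
[6,13] |-10|>|-1| out[7]=100 → l++
[7,13] |-9|>|-1| out[6]=81 → l++
[8,13] |-8|>|-1| out[5]=64 → l++
[9,13] |-7|>|-1| out[4]=49 → l++
[10,13] |-5|>|-1| out[3]=25 → l++
[11,13] |-4|>|-1| out[2]=16 → l++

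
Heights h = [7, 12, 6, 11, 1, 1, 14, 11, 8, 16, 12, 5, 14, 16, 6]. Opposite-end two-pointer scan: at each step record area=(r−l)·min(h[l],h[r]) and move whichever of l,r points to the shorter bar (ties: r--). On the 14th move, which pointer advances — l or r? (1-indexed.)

[1,15] min(7,6)*14=84 best=84 * → r--
[1,14] min(7,16)*13=91 best=91 * → l++
[2,14] min(12,16)*12=144 best=144 * → l++
[3,14] min(6,16)*11=66 best=144 → l++
[4,14] min(11,16)*10=110 best=144 → l++
[5,14] min(1,16)*9=9 best=144 → l++
[6,14] min(1,16)*8=8 best=144 → l++
[7,14] min(14,16)*7=98 best=144 → l++
[8,14] min(11,16)*6=66 best=144 → l++
[9,14] min(8,16)*5=40 best=144 → l++
[10,14] min(16,16)*4=64 best=144 → r--
[10,13] min(16,14)*3=42 best=144 → r--
[10,12] min(16,5)*2=10 best=144 → r--
[10,11] min(16,12)*1=12 best=144 → r--

r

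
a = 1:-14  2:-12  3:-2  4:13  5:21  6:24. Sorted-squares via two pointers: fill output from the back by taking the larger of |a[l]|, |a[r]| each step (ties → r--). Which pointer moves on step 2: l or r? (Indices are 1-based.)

r

[1,6] |-14|<=|24| out[6]=576 → r--
[1,5] |-14|<=|21| out[5]=441 → r--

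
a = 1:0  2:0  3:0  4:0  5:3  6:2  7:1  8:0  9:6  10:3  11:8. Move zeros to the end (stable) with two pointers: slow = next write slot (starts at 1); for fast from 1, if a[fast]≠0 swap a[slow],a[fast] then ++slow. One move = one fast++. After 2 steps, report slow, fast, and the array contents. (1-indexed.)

slow=1, fast=3, a=[0, 0, 0, 0, 3, 2, 1, 0, 6, 3, 8]

slow=1 fast=1: a[fast]=0, fast++
slow=1 fast=2: a[fast]=0, fast++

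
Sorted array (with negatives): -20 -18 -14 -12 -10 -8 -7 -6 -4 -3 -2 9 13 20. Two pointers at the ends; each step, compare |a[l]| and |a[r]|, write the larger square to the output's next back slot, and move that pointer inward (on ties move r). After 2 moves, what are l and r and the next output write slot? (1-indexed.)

l=2, r=13, next write slot=12

[1,14] |-20|<=|20| out[14]=400 → r--
[1,13] |-20|>|13| out[13]=400 → l++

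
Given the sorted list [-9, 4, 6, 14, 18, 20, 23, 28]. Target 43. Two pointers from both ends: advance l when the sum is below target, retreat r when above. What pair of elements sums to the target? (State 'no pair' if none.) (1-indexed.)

l=1 r=8: -9+28=19 <43, l++
l=2 r=8: 4+28=32 <43, l++
l=3 r=8: 6+28=34 <43, l++
l=4 r=8: 14+28=42 <43, l++
l=5 r=8: 18+28=46 >43, r--
l=5 r=7: 18+23=41 <43, l++
l=6 r=7: 20+23=43, found

(20, 23)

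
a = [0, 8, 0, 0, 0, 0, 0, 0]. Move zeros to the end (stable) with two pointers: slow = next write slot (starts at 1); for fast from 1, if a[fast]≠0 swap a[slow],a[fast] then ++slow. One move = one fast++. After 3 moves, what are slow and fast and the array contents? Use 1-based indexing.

slow=1 fast=1: a[fast]=0, fast++
slow=1 fast=2: a[fast]=8≠0 swap→a[1]=8, slow++,fast++
slow=2 fast=3: a[fast]=0, fast++

slow=2, fast=4, a=[8, 0, 0, 0, 0, 0, 0, 0]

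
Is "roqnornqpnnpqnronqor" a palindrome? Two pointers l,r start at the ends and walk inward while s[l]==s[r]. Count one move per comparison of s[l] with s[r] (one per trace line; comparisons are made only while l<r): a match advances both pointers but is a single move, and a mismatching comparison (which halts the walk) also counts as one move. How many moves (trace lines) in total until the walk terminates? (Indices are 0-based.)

[0,19] 'r'=='r' → l++,r--
[1,18] 'o'=='o' → l++,r--
[2,17] 'q'=='q' → l++,r--
[3,16] 'n'=='n' → l++,r--
[4,15] 'o'=='o' → l++,r--
[5,14] 'r'=='r' → l++,r--
[6,13] 'n'=='n' → l++,r--
[7,12] 'q'=='q' → l++,r--
[8,11] 'p'=='p' → l++,r--
[9,10] 'n'=='n' → l++,r--

10 moves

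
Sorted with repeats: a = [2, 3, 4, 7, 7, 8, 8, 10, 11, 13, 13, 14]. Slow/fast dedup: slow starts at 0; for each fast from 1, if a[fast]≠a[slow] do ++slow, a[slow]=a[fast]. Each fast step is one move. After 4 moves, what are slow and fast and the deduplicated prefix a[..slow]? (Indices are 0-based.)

slow=0 fast=1: a[fast]=3≠a[slow]=2 write a[1]=3, slow++,fast++
slow=1 fast=2: a[fast]=4≠a[slow]=3 write a[2]=4, slow++,fast++
slow=2 fast=3: a[fast]=7≠a[slow]=4 write a[3]=7, slow++,fast++
slow=3 fast=4: a[fast]=7=a[slow] dup, fast++

slow=3, fast=5, prefix=[2, 3, 4, 7]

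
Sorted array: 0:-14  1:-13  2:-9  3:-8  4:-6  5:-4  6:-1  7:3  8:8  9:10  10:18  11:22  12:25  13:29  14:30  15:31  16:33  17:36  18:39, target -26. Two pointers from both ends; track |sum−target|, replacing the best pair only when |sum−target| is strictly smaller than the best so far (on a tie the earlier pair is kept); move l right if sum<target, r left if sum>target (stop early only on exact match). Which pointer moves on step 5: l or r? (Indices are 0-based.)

l=0 r=18: -14+39=25 d=51 *, r--
l=0 r=17: -14+36=22 d=48 *, r--
l=0 r=16: -14+33=19 d=45 *, r--
l=0 r=15: -14+31=17 d=43 *, r--
l=0 r=14: -14+30=16 d=42 *, r--

r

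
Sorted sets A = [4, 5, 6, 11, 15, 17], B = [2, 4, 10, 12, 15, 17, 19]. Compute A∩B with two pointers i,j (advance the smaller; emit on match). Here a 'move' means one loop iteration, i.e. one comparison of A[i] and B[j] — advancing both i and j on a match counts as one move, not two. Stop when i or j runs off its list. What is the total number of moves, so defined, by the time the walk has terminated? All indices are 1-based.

i=1 j=1: 4>2, j++
i=1 j=2: 4==4 emit, i++,j++
i=2 j=3: 5<10, i++
i=3 j=3: 6<10, i++
i=4 j=3: 11>10, j++
i=4 j=4: 11<12, i++
i=5 j=4: 15>12, j++
i=5 j=5: 15==15 emit, i++,j++
i=6 j=6: 17==17 emit, i++,j++

9 moves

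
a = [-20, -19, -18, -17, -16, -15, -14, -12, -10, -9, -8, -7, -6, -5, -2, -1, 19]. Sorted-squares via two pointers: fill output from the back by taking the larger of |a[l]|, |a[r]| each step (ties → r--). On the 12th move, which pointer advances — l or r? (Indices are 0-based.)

[0,16] |-20|>|19| out[16]=400 → l++
[1,16] |-19|<=|19| out[15]=361 → r--
[1,15] |-19|>|-1| out[14]=361 → l++
[2,15] |-18|>|-1| out[13]=324 → l++
[3,15] |-17|>|-1| out[12]=289 → l++
[4,15] |-16|>|-1| out[11]=256 → l++
[5,15] |-15|>|-1| out[10]=225 → l++
[6,15] |-14|>|-1| out[9]=196 → l++
[7,15] |-12|>|-1| out[8]=144 → l++
[8,15] |-10|>|-1| out[7]=100 → l++
[9,15] |-9|>|-1| out[6]=81 → l++
[10,15] |-8|>|-1| out[5]=64 → l++

l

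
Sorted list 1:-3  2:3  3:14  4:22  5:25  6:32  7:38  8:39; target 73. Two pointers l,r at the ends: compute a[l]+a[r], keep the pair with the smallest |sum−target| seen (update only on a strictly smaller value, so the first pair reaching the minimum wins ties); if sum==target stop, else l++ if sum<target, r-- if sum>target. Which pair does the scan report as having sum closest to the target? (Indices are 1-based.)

l=1 r=8: -3+39=36 d=37 *, l++
l=2 r=8: 3+39=42 d=31 *, l++
l=3 r=8: 14+39=53 d=20 *, l++
l=4 r=8: 22+39=61 d=12 *, l++
l=5 r=8: 25+39=64 d=9 *, l++
l=6 r=8: 32+39=71 d=2 *, l++
l=7 r=8: 38+39=77 d=4, r--

pair (32, 39) with sum 71 (|Δ|=2)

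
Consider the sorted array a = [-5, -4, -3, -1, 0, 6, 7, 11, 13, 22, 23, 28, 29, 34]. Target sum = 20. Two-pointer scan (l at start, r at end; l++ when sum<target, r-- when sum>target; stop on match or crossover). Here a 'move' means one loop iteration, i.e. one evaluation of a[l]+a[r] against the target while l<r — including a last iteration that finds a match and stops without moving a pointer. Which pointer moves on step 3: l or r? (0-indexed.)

r

[0,13] -5+34=29 >20 → r--
[0,12] -5+29=24 >20 → r--
[0,11] -5+28=23 >20 → r--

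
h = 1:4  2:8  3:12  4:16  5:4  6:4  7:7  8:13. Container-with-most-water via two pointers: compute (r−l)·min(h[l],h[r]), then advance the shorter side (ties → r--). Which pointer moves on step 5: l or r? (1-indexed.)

r

l=1 r=8: min(4,13)*7=28 best=28 *, l++
l=2 r=8: min(8,13)*6=48 best=48 *, l++
l=3 r=8: min(12,13)*5=60 best=60 *, l++
l=4 r=8: min(16,13)*4=52 best=60, r--
l=4 r=7: min(16,7)*3=21 best=60, r--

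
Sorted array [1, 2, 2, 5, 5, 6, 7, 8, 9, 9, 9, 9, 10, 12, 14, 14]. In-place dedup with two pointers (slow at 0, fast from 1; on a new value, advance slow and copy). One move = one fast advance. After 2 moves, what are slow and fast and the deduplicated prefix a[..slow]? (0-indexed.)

slow=1, fast=3, prefix=[1, 2]

(s=0,f=1) a[fast]=2≠a[slow]=1 write a[1]=2 → slow++,fast++
(s=1,f=2) a[fast]=2=a[slow] dup → fast++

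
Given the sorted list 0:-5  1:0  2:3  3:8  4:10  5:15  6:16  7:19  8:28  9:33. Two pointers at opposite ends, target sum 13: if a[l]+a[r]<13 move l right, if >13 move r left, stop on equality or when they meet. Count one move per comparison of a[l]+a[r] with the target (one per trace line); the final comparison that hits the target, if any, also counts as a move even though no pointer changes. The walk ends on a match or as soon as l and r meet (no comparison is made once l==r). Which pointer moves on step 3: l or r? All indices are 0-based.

r

l=0 r=9: -5+33=28 >13, r--
l=0 r=8: -5+28=23 >13, r--
l=0 r=7: -5+19=14 >13, r--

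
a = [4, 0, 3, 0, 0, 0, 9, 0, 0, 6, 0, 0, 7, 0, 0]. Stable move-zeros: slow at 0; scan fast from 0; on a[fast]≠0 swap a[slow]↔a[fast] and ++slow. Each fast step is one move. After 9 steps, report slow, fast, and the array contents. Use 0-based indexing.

(s=0,f=0) a[fast]=4≠0 swap→a[0]=4 → slow++,fast++
(s=1,f=1) a[fast]=0 → fast++
(s=1,f=2) a[fast]=3≠0 swap→a[1]=3 → slow++,fast++
(s=2,f=3) a[fast]=0 → fast++
(s=2,f=4) a[fast]=0 → fast++
(s=2,f=5) a[fast]=0 → fast++
(s=2,f=6) a[fast]=9≠0 swap→a[2]=9 → slow++,fast++
(s=3,f=7) a[fast]=0 → fast++
(s=3,f=8) a[fast]=0 → fast++

slow=3, fast=9, a=[4, 3, 9, 0, 0, 0, 0, 0, 0, 6, 0, 0, 7, 0, 0]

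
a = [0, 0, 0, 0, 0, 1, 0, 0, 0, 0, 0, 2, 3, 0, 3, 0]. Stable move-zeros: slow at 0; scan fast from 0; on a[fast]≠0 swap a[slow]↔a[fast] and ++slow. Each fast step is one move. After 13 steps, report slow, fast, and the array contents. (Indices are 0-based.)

(s=0,f=0) a[fast]=0 → fast++
(s=0,f=1) a[fast]=0 → fast++
(s=0,f=2) a[fast]=0 → fast++
(s=0,f=3) a[fast]=0 → fast++
(s=0,f=4) a[fast]=0 → fast++
(s=0,f=5) a[fast]=1≠0 swap→a[0]=1 → slow++,fast++
(s=1,f=6) a[fast]=0 → fast++
(s=1,f=7) a[fast]=0 → fast++
(s=1,f=8) a[fast]=0 → fast++
(s=1,f=9) a[fast]=0 → fast++
(s=1,f=10) a[fast]=0 → fast++
(s=1,f=11) a[fast]=2≠0 swap→a[1]=2 → slow++,fast++
(s=2,f=12) a[fast]=3≠0 swap→a[2]=3 → slow++,fast++

slow=3, fast=13, a=[1, 2, 3, 0, 0, 0, 0, 0, 0, 0, 0, 0, 0, 0, 3, 0]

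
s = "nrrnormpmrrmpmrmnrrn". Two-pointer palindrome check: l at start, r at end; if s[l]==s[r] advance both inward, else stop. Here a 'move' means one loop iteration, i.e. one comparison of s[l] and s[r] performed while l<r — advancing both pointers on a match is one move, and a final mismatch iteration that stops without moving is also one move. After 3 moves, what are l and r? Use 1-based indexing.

l=1 r=20: 'n'=='n', l++,r--
l=2 r=19: 'r'=='r', l++,r--
l=3 r=18: 'r'=='r', l++,r--

l=4, r=17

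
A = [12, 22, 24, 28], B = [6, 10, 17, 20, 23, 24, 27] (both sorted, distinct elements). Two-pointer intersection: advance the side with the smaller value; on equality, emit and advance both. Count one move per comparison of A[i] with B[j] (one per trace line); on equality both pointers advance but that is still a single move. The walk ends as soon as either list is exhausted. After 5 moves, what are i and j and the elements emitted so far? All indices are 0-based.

i=0 j=0: 12>6, j++
i=0 j=1: 12>10, j++
i=0 j=2: 12<17, i++
i=1 j=2: 22>17, j++
i=1 j=3: 22>20, j++

i=1, j=4, emitted=[]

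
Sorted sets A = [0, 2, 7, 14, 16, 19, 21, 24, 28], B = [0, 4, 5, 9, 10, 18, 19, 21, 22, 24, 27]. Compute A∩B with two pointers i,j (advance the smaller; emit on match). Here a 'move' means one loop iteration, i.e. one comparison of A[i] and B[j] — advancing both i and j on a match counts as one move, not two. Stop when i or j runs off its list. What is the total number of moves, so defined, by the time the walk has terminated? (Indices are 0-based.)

[i=0,j=0] 0==0 emit → i++,j++
[i=1,j=1] 2<4 → i++
[i=2,j=1] 7>4 → j++
[i=2,j=2] 7>5 → j++
[i=2,j=3] 7<9 → i++
[i=3,j=3] 14>9 → j++
[i=3,j=4] 14>10 → j++
[i=3,j=5] 14<18 → i++
[i=4,j=5] 16<18 → i++
[i=5,j=5] 19>18 → j++
[i=5,j=6] 19==19 emit → i++,j++
[i=6,j=7] 21==21 emit → i++,j++
[i=7,j=8] 24>22 → j++
[i=7,j=9] 24==24 emit → i++,j++
[i=8,j=10] 28>27 → j++

15 moves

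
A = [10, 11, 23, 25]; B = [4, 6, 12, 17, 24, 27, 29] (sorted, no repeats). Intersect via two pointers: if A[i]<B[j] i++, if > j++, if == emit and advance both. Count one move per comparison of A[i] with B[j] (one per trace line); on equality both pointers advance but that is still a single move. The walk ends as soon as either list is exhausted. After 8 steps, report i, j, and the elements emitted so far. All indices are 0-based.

i=3, j=5, emitted=[]

[i=0,j=0] 10>4 → j++
[i=0,j=1] 10>6 → j++
[i=0,j=2] 10<12 → i++
[i=1,j=2] 11<12 → i++
[i=2,j=2] 23>12 → j++
[i=2,j=3] 23>17 → j++
[i=2,j=4] 23<24 → i++
[i=3,j=4] 25>24 → j++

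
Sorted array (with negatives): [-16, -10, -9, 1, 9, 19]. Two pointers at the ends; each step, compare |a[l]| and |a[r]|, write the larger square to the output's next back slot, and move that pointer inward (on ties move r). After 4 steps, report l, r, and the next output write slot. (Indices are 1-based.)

l=1 r=6: |-16|<=|19| out[6]=361, r--
l=1 r=5: |-16|>|9| out[5]=256, l++
l=2 r=5: |-10|>|9| out[4]=100, l++
l=3 r=5: |-9|<=|9| out[3]=81, r--

l=3, r=4, next write slot=2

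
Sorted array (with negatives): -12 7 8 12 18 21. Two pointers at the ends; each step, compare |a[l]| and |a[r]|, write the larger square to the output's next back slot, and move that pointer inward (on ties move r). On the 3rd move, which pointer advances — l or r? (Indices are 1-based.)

l=1 r=6: |-12|<=|21| out[6]=441, r--
l=1 r=5: |-12|<=|18| out[5]=324, r--
l=1 r=4: |-12|<=|12| out[4]=144, r--

r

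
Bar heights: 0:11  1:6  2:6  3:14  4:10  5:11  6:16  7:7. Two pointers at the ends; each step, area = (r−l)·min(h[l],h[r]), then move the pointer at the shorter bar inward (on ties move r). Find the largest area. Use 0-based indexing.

l=0 r=7: min(11,7)*7=49 best=49 *, r--
l=0 r=6: min(11,16)*6=66 best=66 *, l++
l=1 r=6: min(6,16)*5=30 best=66, l++
l=2 r=6: min(6,16)*4=24 best=66, l++
l=3 r=6: min(14,16)*3=42 best=66, l++
l=4 r=6: min(10,16)*2=20 best=66, l++
l=5 r=6: min(11,16)*1=11 best=66, l++

max area = 66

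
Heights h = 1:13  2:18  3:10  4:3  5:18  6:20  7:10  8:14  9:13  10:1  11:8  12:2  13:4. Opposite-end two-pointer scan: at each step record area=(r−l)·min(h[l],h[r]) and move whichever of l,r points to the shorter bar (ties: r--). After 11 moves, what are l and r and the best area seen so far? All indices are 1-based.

[1,13] min(13,4)*12=48 best=48 * → r--
[1,12] min(13,2)*11=22 best=48 → r--
[1,11] min(13,8)*10=80 best=80 * → r--
[1,10] min(13,1)*9=9 best=80 → r--
[1,9] min(13,13)*8=104 best=104 * → r--
[1,8] min(13,14)*7=91 best=104 → l++
[2,8] min(18,14)*6=84 best=104 → r--
[2,7] min(18,10)*5=50 best=104 → r--
[2,6] min(18,20)*4=72 best=104 → l++
[3,6] min(10,20)*3=30 best=104 → l++
[4,6] min(3,20)*2=6 best=104 → l++

l=5, r=6, best area=104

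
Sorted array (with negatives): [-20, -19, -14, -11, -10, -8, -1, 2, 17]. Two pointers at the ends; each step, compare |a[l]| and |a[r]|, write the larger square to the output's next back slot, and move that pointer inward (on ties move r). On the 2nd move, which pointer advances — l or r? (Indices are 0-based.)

[0,8] |-20|>|17| out[8]=400 → l++
[1,8] |-19|>|17| out[7]=361 → l++

l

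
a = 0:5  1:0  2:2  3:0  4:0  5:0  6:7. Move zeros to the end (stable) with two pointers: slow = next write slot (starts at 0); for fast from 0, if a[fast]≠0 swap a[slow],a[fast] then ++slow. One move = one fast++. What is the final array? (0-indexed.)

[5, 2, 7, 0, 0, 0, 0]

(s=0,f=0) a[fast]=5≠0 swap→a[0]=5 → slow++,fast++
(s=1,f=1) a[fast]=0 → fast++
(s=1,f=2) a[fast]=2≠0 swap→a[1]=2 → slow++,fast++
(s=2,f=3) a[fast]=0 → fast++
(s=2,f=4) a[fast]=0 → fast++
(s=2,f=5) a[fast]=0 → fast++
(s=2,f=6) a[fast]=7≠0 swap→a[2]=7 → slow++,fast++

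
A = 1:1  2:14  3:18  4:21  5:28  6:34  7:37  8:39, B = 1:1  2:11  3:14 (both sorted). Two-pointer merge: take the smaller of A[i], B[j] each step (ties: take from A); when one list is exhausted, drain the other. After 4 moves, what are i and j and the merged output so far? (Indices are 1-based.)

[i=1,j=1] A[i]=1<=B[j]=1 take 1 → i++
[i=2,j=1] A[i]=14>B[j]=1 take 1 → j++
[i=2,j=2] A[i]=14>B[j]=11 take 11 → j++
[i=2,j=3] A[i]=14<=B[j]=14 take 14 → i++

i=3, j=3, merged so far=[1, 1, 11, 14]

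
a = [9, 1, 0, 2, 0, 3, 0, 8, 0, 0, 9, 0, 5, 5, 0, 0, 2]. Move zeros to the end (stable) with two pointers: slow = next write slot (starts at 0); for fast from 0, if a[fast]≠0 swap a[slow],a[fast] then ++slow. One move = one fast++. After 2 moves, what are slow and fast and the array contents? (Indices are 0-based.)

(s=0,f=0) a[fast]=9≠0 swap→a[0]=9 → slow++,fast++
(s=1,f=1) a[fast]=1≠0 swap→a[1]=1 → slow++,fast++

slow=2, fast=2, a=[9, 1, 0, 2, 0, 3, 0, 8, 0, 0, 9, 0, 5, 5, 0, 0, 2]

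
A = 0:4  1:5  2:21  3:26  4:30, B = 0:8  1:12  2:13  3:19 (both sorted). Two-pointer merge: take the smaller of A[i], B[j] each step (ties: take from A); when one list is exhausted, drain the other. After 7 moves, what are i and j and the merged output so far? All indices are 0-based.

[i=0,j=0] A[i]=4<=B[j]=8 take 4 → i++
[i=1,j=0] A[i]=5<=B[j]=8 take 5 → i++
[i=2,j=0] A[i]=21>B[j]=8 take 8 → j++
[i=2,j=1] A[i]=21>B[j]=12 take 12 → j++
[i=2,j=2] A[i]=21>B[j]=13 take 13 → j++
[i=2,j=3] A[i]=21>B[j]=19 take 19 → j++
[i=2,j=4] B done, take A[i]=21 → i++

i=3, j=4, merged so far=[4, 5, 8, 12, 13, 19, 21]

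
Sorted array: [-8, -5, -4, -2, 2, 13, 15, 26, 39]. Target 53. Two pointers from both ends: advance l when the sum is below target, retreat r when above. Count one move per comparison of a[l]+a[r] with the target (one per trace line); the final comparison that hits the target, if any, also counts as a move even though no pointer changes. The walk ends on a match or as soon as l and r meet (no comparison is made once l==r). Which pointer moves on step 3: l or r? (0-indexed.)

[0,8] -8+39=31 <53 → l++
[1,8] -5+39=34 <53 → l++
[2,8] -4+39=35 <53 → l++

l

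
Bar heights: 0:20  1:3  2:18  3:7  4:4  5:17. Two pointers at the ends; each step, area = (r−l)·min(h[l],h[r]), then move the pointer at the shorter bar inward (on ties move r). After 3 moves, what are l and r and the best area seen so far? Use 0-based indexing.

[0,5] min(20,17)*5=85 best=85 * → r--
[0,4] min(20,4)*4=16 best=85 → r--
[0,3] min(20,7)*3=21 best=85 → r--

l=0, r=2, best area=85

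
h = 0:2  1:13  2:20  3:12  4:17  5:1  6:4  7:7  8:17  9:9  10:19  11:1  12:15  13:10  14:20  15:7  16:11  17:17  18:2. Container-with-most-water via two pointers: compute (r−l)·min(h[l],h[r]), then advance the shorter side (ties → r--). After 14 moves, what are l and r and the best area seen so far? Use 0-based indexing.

[0,18] min(2,2)*18=36 best=36 * → r--
[0,17] min(2,17)*17=34 best=36 → l++
[1,17] min(13,17)*16=208 best=208 * → l++
[2,17] min(20,17)*15=255 best=255 * → r--
[2,16] min(20,11)*14=154 best=255 → r--
[2,15] min(20,7)*13=91 best=255 → r--
[2,14] min(20,20)*12=240 best=255 → r--
[2,13] min(20,10)*11=110 best=255 → r--
[2,12] min(20,15)*10=150 best=255 → r--
[2,11] min(20,1)*9=9 best=255 → r--
[2,10] min(20,19)*8=152 best=255 → r--
[2,9] min(20,9)*7=63 best=255 → r--
[2,8] min(20,17)*6=102 best=255 → r--
[2,7] min(20,7)*5=35 best=255 → r--

l=2, r=6, best area=255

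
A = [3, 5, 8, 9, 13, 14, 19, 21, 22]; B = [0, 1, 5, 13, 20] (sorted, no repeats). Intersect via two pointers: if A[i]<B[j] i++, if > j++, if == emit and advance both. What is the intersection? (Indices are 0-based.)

intersection = [5, 13]

i=0 j=0: 3>0, j++
i=0 j=1: 3>1, j++
i=0 j=2: 3<5, i++
i=1 j=2: 5==5 emit, i++,j++
i=2 j=3: 8<13, i++
i=3 j=3: 9<13, i++
i=4 j=3: 13==13 emit, i++,j++
i=5 j=4: 14<20, i++
i=6 j=4: 19<20, i++
i=7 j=4: 21>20, j++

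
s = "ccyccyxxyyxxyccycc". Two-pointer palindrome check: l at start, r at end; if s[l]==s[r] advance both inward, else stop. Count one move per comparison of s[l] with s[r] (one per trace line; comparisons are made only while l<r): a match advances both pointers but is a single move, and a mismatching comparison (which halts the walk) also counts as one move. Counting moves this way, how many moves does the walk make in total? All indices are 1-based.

[1,18] 'c'=='c' → l++,r--
[2,17] 'c'=='c' → l++,r--
[3,16] 'y'=='y' → l++,r--
[4,15] 'c'=='c' → l++,r--
[5,14] 'c'=='c' → l++,r--
[6,13] 'y'=='y' → l++,r--
[7,12] 'x'=='x' → l++,r--
[8,11] 'x'=='x' → l++,r--
[9,10] 'y'=='y' → l++,r--

9 moves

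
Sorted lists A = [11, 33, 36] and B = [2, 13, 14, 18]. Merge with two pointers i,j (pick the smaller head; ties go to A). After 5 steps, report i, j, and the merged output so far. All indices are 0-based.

[i=0,j=0] A[i]=11>B[j]=2 take 2 → j++
[i=0,j=1] A[i]=11<=B[j]=13 take 11 → i++
[i=1,j=1] A[i]=33>B[j]=13 take 13 → j++
[i=1,j=2] A[i]=33>B[j]=14 take 14 → j++
[i=1,j=3] A[i]=33>B[j]=18 take 18 → j++

i=1, j=4, merged so far=[2, 11, 13, 14, 18]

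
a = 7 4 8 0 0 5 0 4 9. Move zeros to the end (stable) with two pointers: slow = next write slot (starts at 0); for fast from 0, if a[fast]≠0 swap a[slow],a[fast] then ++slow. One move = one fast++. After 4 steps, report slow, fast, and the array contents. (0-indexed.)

(s=0,f=0) a[fast]=7≠0 swap→a[0]=7 → slow++,fast++
(s=1,f=1) a[fast]=4≠0 swap→a[1]=4 → slow++,fast++
(s=2,f=2) a[fast]=8≠0 swap→a[2]=8 → slow++,fast++
(s=3,f=3) a[fast]=0 → fast++

slow=3, fast=4, a=[7, 4, 8, 0, 0, 5, 0, 4, 9]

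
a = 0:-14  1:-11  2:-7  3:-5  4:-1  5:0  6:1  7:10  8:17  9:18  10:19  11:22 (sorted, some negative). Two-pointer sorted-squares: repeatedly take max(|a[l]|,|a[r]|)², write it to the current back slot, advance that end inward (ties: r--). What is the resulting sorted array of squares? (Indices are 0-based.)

[0, 1, 1, 25, 49, 100, 121, 196, 289, 324, 361, 484]

l=0 r=11: |-14|<=|22| out[11]=484, r--
l=0 r=10: |-14|<=|19| out[10]=361, r--
l=0 r=9: |-14|<=|18| out[9]=324, r--
l=0 r=8: |-14|<=|17| out[8]=289, r--
l=0 r=7: |-14|>|10| out[7]=196, l++
l=1 r=7: |-11|>|10| out[6]=121, l++
l=2 r=7: |-7|<=|10| out[5]=100, r--
l=2 r=6: |-7|>|1| out[4]=49, l++
l=3 r=6: |-5|>|1| out[3]=25, l++
l=4 r=6: |-1|<=|1| out[2]=1, r--
l=4 r=5: |-1|>|0| out[1]=1, l++
l=5 r=5: |0|<=|0| out[0]=0, r--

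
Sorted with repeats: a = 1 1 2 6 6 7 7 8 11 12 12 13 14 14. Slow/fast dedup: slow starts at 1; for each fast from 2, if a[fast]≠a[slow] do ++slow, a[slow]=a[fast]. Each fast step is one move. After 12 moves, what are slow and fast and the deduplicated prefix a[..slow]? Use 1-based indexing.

slow=9, fast=14, prefix=[1, 2, 6, 7, 8, 11, 12, 13, 14]

(s=1,f=2) a[fast]=1=a[slow] dup → fast++
(s=1,f=3) a[fast]=2≠a[slow]=1 write a[2]=2 → slow++,fast++
(s=2,f=4) a[fast]=6≠a[slow]=2 write a[3]=6 → slow++,fast++
(s=3,f=5) a[fast]=6=a[slow] dup → fast++
(s=3,f=6) a[fast]=7≠a[slow]=6 write a[4]=7 → slow++,fast++
(s=4,f=7) a[fast]=7=a[slow] dup → fast++
(s=4,f=8) a[fast]=8≠a[slow]=7 write a[5]=8 → slow++,fast++
(s=5,f=9) a[fast]=11≠a[slow]=8 write a[6]=11 → slow++,fast++
(s=6,f=10) a[fast]=12≠a[slow]=11 write a[7]=12 → slow++,fast++
(s=7,f=11) a[fast]=12=a[slow] dup → fast++
(s=7,f=12) a[fast]=13≠a[slow]=12 write a[8]=13 → slow++,fast++
(s=8,f=13) a[fast]=14≠a[slow]=13 write a[9]=14 → slow++,fast++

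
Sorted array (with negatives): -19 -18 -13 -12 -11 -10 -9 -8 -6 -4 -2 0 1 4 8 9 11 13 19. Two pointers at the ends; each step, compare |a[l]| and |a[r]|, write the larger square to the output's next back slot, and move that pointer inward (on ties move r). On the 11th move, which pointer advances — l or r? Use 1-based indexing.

[1,19] |-19|<=|19| out[19]=361 → r--
[1,18] |-19|>|13| out[18]=361 → l++
[2,18] |-18|>|13| out[17]=324 → l++
[3,18] |-13|<=|13| out[16]=169 → r--
[3,17] |-13|>|11| out[15]=169 → l++
[4,17] |-12|>|11| out[14]=144 → l++
[5,17] |-11|<=|11| out[13]=121 → r--
[5,16] |-11|>|9| out[12]=121 → l++
[6,16] |-10|>|9| out[11]=100 → l++
[7,16] |-9|<=|9| out[10]=81 → r--
[7,15] |-9|>|8| out[9]=81 → l++

l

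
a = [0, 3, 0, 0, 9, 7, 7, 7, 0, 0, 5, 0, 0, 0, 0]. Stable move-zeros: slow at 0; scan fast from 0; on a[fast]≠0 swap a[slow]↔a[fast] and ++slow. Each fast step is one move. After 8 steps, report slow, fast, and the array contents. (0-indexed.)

(s=0,f=0) a[fast]=0 → fast++
(s=0,f=1) a[fast]=3≠0 swap→a[0]=3 → slow++,fast++
(s=1,f=2) a[fast]=0 → fast++
(s=1,f=3) a[fast]=0 → fast++
(s=1,f=4) a[fast]=9≠0 swap→a[1]=9 → slow++,fast++
(s=2,f=5) a[fast]=7≠0 swap→a[2]=7 → slow++,fast++
(s=3,f=6) a[fast]=7≠0 swap→a[3]=7 → slow++,fast++
(s=4,f=7) a[fast]=7≠0 swap→a[4]=7 → slow++,fast++

slow=5, fast=8, a=[3, 9, 7, 7, 7, 0, 0, 0, 0, 0, 5, 0, 0, 0, 0]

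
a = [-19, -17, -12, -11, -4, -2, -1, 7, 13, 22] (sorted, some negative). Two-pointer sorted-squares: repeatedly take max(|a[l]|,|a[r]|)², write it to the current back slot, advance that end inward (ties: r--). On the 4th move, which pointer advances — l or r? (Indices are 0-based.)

[0,9] |-19|<=|22| out[9]=484 → r--
[0,8] |-19|>|13| out[8]=361 → l++
[1,8] |-17|>|13| out[7]=289 → l++
[2,8] |-12|<=|13| out[6]=169 → r--

r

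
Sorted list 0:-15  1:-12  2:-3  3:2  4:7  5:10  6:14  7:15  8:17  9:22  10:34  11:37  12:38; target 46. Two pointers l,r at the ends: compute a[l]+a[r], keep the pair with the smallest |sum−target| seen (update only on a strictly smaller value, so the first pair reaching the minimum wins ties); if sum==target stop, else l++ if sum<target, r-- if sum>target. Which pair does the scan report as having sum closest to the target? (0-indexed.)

pair (7, 38) with sum 45 (|Δ|=1)

[0,12] -15+38=23 d=23 * → l++
[1,12] -12+38=26 d=20 * → l++
[2,12] -3+38=35 d=11 * → l++
[3,12] 2+38=40 d=6 * → l++
[4,12] 7+38=45 d=1 * → l++
[5,12] 10+38=48 d=2 → r--
[5,11] 10+37=47 d=1 → r--
[5,10] 10+34=44 d=2 → l++
[6,10] 14+34=48 d=2 → r--
[6,9] 14+22=36 d=10 → l++
[7,9] 15+22=37 d=9 → l++
[8,9] 17+22=39 d=7 → l++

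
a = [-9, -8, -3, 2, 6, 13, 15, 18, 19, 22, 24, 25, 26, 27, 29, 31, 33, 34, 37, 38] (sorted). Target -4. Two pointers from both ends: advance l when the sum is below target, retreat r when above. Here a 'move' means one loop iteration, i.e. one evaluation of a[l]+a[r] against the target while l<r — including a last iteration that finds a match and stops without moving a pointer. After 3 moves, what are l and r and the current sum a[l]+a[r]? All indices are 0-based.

l=0 r=19: -9+38=29 >-4, r--
l=0 r=18: -9+37=28 >-4, r--
l=0 r=17: -9+34=25 >-4, r--

l=0, r=16, sum=24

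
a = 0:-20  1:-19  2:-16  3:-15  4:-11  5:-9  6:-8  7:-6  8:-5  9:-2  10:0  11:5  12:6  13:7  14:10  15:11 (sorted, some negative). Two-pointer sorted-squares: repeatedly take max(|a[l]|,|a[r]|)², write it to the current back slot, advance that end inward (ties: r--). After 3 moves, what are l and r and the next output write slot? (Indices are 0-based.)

l=3, r=15, next write slot=12

[0,15] |-20|>|11| out[15]=400 → l++
[1,15] |-19|>|11| out[14]=361 → l++
[2,15] |-16|>|11| out[13]=256 → l++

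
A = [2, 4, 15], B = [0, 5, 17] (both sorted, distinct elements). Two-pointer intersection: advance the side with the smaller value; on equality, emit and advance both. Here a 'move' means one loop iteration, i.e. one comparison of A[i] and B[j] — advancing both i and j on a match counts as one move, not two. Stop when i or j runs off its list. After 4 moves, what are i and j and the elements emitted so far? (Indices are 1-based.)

[i=1,j=1] 2>0 → j++
[i=1,j=2] 2<5 → i++
[i=2,j=2] 4<5 → i++
[i=3,j=2] 15>5 → j++

i=3, j=3, emitted=[]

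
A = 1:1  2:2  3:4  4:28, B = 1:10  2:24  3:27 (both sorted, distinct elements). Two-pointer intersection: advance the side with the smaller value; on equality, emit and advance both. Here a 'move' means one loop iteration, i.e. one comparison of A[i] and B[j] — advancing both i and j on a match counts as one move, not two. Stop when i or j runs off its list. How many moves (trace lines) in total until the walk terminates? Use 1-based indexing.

6 moves

[i=1,j=1] 1<10 → i++
[i=2,j=1] 2<10 → i++
[i=3,j=1] 4<10 → i++
[i=4,j=1] 28>10 → j++
[i=4,j=2] 28>24 → j++
[i=4,j=3] 28>27 → j++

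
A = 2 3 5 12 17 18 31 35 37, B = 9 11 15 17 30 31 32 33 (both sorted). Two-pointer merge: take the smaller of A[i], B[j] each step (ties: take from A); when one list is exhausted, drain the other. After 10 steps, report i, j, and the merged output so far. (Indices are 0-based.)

i=6, j=4, merged so far=[2, 3, 5, 9, 11, 12, 15, 17, 17, 18]

[i=0,j=0] A[i]=2<=B[j]=9 take 2 → i++
[i=1,j=0] A[i]=3<=B[j]=9 take 3 → i++
[i=2,j=0] A[i]=5<=B[j]=9 take 5 → i++
[i=3,j=0] A[i]=12>B[j]=9 take 9 → j++
[i=3,j=1] A[i]=12>B[j]=11 take 11 → j++
[i=3,j=2] A[i]=12<=B[j]=15 take 12 → i++
[i=4,j=2] A[i]=17>B[j]=15 take 15 → j++
[i=4,j=3] A[i]=17<=B[j]=17 take 17 → i++
[i=5,j=3] A[i]=18>B[j]=17 take 17 → j++
[i=5,j=4] A[i]=18<=B[j]=30 take 18 → i++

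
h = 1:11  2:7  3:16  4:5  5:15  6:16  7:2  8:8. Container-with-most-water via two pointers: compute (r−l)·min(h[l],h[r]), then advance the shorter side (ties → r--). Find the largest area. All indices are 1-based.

max area = 56

[1,8] min(11,8)*7=56 best=56 * → r--
[1,7] min(11,2)*6=12 best=56 → r--
[1,6] min(11,16)*5=55 best=56 → l++
[2,6] min(7,16)*4=28 best=56 → l++
[3,6] min(16,16)*3=48 best=56 → r--
[3,5] min(16,15)*2=30 best=56 → r--
[3,4] min(16,5)*1=5 best=56 → r--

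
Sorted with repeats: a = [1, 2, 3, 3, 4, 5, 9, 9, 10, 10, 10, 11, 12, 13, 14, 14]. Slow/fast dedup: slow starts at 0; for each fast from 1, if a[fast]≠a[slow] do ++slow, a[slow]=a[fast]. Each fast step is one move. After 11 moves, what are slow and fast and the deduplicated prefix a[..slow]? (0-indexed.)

slow=7, fast=12, prefix=[1, 2, 3, 4, 5, 9, 10, 11]

(s=0,f=1) a[fast]=2≠a[slow]=1 write a[1]=2 → slow++,fast++
(s=1,f=2) a[fast]=3≠a[slow]=2 write a[2]=3 → slow++,fast++
(s=2,f=3) a[fast]=3=a[slow] dup → fast++
(s=2,f=4) a[fast]=4≠a[slow]=3 write a[3]=4 → slow++,fast++
(s=3,f=5) a[fast]=5≠a[slow]=4 write a[4]=5 → slow++,fast++
(s=4,f=6) a[fast]=9≠a[slow]=5 write a[5]=9 → slow++,fast++
(s=5,f=7) a[fast]=9=a[slow] dup → fast++
(s=5,f=8) a[fast]=10≠a[slow]=9 write a[6]=10 → slow++,fast++
(s=6,f=9) a[fast]=10=a[slow] dup → fast++
(s=6,f=10) a[fast]=10=a[slow] dup → fast++
(s=6,f=11) a[fast]=11≠a[slow]=10 write a[7]=11 → slow++,fast++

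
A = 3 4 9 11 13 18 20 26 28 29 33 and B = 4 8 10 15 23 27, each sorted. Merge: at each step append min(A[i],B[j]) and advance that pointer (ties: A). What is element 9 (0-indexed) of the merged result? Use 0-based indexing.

merged[9] = 18

i=0 j=0: A[i]=3<=B[j]=4 take 3, i++
i=1 j=0: A[i]=4<=B[j]=4 take 4, i++
i=2 j=0: A[i]=9>B[j]=4 take 4, j++
i=2 j=1: A[i]=9>B[j]=8 take 8, j++
i=2 j=2: A[i]=9<=B[j]=10 take 9, i++
i=3 j=2: A[i]=11>B[j]=10 take 10, j++
i=3 j=3: A[i]=11<=B[j]=15 take 11, i++
i=4 j=3: A[i]=13<=B[j]=15 take 13, i++
i=5 j=3: A[i]=18>B[j]=15 take 15, j++
i=5 j=4: A[i]=18<=B[j]=23 take 18, i++
i=6 j=4: A[i]=20<=B[j]=23 take 20, i++
i=7 j=4: A[i]=26>B[j]=23 take 23, j++
i=7 j=5: A[i]=26<=B[j]=27 take 26, i++
i=8 j=5: A[i]=28>B[j]=27 take 27, j++
i=8 j=6: B done, take A[i]=28, i++
i=9 j=6: B done, take A[i]=29, i++
i=10 j=6: B done, take A[i]=33, i++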